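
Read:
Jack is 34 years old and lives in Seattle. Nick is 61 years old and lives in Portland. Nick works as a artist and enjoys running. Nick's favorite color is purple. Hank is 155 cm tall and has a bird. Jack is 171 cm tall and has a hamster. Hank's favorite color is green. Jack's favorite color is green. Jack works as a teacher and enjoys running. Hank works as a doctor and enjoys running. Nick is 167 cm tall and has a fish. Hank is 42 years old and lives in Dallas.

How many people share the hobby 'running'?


Count: 3

3


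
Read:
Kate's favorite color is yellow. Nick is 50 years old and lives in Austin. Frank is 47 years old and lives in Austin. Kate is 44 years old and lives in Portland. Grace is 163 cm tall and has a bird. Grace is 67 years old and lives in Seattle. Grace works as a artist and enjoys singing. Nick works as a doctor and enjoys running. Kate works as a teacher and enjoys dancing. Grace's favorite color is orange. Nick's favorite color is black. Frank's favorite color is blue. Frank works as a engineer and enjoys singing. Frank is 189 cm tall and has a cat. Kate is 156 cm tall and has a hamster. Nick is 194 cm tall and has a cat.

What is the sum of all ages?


47+67+50+44 = 208

208


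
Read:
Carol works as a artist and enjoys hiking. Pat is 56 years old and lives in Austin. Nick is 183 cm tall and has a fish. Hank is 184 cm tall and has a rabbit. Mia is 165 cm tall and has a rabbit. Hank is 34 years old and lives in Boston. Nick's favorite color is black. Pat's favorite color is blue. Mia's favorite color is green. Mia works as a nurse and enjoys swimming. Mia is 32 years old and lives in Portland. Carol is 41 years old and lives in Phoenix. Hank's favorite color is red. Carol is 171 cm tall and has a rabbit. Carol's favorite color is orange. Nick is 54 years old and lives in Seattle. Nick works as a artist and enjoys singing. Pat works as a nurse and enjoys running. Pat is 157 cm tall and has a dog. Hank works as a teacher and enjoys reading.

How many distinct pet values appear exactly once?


Unique pet values: 2

2


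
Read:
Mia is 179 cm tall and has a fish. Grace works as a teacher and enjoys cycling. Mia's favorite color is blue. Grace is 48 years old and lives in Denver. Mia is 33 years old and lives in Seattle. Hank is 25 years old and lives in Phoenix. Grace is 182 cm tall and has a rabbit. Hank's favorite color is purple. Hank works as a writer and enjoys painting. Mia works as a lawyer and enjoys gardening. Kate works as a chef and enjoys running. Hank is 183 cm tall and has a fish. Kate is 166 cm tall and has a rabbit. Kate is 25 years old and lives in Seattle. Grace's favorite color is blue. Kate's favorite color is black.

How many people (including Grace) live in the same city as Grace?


Grace lives in Denver. Count = 1

1


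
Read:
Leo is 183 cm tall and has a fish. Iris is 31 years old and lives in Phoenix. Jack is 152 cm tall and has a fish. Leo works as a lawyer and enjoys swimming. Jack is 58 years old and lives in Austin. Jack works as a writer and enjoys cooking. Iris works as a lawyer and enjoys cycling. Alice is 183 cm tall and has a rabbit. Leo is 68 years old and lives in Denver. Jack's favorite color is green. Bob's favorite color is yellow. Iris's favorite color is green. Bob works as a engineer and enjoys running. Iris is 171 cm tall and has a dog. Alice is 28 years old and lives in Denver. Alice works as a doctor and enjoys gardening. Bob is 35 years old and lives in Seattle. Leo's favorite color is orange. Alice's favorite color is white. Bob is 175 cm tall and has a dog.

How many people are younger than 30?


Filter: 1

1


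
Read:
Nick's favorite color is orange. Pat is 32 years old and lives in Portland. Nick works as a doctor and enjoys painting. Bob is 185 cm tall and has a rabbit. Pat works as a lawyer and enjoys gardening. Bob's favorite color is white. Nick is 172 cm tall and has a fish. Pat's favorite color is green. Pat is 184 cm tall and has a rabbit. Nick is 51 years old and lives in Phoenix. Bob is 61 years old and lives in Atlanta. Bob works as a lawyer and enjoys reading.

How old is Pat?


Pat is 32 years old

32


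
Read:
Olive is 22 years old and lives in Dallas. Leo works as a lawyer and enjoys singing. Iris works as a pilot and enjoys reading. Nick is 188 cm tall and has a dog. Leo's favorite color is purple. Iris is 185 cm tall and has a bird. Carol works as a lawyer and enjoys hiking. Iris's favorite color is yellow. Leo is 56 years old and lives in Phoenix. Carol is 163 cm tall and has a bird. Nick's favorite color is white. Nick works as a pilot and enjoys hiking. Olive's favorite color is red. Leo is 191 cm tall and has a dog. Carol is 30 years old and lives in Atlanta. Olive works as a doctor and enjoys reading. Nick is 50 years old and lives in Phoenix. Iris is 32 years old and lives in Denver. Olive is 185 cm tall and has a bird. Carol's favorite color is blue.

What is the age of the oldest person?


Oldest: Leo at 56

56


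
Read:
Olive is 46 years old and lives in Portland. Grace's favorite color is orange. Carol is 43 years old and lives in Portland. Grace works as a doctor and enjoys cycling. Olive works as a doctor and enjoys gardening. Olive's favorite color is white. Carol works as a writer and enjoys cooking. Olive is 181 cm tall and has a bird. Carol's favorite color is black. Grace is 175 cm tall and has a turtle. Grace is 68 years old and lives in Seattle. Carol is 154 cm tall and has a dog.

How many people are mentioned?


People: Grace, Carol, Olive. Count = 3

3


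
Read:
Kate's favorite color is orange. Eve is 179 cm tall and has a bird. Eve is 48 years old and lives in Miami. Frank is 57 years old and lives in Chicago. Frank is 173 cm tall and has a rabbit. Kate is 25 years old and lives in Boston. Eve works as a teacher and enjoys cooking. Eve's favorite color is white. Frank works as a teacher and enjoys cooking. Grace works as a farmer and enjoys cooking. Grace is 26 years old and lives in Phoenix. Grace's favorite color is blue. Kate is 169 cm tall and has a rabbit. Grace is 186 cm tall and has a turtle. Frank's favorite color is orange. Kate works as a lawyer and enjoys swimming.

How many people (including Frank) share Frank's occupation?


Frank is a teacher. Count = 2

2


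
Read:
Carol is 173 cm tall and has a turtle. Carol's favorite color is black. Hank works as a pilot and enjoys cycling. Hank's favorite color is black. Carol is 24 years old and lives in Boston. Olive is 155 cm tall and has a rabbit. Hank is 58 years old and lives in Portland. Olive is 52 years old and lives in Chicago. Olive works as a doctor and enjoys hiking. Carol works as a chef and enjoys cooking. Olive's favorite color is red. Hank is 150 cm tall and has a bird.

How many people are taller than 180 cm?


Taller than 180: 0

0


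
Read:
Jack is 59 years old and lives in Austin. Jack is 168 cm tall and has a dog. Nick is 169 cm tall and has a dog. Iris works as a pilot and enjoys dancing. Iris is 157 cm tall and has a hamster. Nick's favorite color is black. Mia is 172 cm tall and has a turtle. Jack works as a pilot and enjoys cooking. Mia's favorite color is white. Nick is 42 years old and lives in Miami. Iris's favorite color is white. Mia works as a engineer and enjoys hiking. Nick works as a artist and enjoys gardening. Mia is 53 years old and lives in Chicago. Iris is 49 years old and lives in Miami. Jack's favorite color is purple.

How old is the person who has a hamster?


Person with hamster is Iris, age 49

49


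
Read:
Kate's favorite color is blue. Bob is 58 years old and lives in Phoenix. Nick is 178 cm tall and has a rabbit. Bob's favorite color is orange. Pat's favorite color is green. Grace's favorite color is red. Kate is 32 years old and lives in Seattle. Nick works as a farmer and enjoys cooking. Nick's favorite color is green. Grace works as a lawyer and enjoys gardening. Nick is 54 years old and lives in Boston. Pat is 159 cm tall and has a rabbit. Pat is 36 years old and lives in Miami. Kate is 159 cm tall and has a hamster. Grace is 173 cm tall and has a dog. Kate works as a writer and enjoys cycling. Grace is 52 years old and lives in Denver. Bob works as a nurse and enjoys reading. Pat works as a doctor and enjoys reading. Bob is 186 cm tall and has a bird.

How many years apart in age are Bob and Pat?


58 vs 36, diff = 22

22


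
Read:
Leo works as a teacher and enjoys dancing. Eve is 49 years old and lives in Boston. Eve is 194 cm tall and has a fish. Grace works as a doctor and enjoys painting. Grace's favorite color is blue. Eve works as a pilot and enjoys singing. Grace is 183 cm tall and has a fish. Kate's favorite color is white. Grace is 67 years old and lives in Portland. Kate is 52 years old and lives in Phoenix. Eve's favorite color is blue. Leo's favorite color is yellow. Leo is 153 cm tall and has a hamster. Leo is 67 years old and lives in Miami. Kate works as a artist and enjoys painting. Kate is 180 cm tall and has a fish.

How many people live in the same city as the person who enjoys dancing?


Person with hobby dancing is Leo, city Miami. Count = 1

1


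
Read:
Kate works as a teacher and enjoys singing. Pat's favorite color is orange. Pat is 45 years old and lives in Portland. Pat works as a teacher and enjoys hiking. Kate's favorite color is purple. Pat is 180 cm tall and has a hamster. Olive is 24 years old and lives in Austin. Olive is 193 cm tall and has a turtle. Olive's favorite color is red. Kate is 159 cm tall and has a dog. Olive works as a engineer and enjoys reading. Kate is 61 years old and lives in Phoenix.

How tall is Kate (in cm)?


Kate is 159 cm tall

159


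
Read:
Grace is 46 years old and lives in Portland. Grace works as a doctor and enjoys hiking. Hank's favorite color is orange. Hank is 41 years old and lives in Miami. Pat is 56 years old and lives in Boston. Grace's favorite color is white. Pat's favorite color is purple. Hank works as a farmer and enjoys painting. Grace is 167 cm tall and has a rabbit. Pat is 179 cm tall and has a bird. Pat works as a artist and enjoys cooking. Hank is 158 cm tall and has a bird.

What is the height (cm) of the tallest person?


Tallest: Pat at 179 cm

179


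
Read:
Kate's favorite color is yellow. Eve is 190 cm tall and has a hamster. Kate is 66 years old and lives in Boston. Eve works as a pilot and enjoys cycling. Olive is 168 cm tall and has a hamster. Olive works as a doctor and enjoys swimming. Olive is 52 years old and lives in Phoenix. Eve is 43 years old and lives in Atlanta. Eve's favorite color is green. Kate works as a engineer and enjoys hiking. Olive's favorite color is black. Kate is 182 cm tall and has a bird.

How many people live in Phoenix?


Count in Phoenix: 1

1


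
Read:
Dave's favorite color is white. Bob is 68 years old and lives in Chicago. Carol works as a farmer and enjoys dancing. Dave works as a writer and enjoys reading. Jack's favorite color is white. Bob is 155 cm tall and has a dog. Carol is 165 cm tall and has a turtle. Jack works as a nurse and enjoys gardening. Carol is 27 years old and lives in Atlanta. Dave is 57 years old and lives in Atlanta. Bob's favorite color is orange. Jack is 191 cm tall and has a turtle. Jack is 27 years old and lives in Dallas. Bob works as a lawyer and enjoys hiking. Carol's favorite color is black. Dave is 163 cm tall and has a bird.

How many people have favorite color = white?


Count: 2

2


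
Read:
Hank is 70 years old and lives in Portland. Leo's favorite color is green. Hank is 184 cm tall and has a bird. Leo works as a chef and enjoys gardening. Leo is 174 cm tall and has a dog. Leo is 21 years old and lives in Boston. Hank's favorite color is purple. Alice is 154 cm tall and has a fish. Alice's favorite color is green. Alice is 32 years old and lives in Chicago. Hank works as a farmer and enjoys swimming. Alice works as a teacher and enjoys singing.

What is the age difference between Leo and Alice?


|21 - 32| = 11

11


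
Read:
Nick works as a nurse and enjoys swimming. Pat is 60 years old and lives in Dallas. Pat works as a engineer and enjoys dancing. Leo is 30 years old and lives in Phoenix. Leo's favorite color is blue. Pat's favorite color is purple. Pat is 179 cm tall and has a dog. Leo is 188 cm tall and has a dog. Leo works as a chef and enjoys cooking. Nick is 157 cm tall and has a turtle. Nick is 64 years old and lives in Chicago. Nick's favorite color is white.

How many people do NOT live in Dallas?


Not in Dallas: 2

2


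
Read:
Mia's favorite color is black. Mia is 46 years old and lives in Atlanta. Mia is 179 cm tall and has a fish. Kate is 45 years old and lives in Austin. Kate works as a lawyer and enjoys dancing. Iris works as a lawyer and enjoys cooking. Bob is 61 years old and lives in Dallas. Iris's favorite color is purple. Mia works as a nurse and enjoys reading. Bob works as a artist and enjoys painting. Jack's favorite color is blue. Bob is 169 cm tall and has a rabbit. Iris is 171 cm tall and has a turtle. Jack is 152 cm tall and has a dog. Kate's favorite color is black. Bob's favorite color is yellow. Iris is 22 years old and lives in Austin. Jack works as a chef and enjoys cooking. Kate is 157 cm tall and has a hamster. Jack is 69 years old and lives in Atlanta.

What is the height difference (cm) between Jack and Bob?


|152 - 169| = 17

17


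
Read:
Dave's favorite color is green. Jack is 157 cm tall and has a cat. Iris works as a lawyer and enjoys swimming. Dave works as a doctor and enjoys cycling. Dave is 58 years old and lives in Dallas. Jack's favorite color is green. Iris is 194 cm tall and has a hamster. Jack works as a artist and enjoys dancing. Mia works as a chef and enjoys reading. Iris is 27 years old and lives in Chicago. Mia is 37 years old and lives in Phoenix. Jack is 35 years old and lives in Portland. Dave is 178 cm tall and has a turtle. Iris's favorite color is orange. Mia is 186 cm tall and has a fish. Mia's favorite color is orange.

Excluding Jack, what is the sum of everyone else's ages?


Sum (excluding Jack): 122

122


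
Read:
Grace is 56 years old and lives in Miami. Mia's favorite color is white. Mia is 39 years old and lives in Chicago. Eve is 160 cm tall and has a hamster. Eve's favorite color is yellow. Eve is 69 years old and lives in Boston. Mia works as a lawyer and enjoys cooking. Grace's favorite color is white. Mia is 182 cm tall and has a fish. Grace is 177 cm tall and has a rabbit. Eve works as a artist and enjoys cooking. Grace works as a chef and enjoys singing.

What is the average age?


Sum=164, n=3, avg=54.67

54.67


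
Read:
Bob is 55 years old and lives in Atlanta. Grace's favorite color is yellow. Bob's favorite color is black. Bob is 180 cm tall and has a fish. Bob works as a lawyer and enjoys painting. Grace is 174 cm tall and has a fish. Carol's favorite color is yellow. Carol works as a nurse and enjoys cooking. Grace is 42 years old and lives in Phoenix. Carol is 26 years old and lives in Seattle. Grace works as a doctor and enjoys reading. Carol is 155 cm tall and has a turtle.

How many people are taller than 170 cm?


Taller than 170: 2

2


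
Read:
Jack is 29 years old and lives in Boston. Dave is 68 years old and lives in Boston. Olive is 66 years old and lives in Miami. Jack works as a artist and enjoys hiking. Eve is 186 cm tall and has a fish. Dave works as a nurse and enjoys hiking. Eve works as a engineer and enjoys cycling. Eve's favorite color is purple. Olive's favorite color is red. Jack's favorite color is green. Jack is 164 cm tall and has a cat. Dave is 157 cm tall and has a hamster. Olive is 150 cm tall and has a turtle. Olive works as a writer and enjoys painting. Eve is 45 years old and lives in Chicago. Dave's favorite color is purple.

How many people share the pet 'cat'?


Count: 1

1


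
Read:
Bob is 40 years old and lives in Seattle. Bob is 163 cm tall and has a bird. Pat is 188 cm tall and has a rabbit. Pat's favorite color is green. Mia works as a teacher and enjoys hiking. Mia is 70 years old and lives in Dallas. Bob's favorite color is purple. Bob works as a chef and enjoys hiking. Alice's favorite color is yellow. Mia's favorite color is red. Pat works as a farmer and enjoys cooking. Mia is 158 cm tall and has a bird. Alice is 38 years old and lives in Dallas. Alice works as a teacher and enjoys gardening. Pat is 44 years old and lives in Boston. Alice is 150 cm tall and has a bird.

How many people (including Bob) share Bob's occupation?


Bob is a chef. Count = 1

1


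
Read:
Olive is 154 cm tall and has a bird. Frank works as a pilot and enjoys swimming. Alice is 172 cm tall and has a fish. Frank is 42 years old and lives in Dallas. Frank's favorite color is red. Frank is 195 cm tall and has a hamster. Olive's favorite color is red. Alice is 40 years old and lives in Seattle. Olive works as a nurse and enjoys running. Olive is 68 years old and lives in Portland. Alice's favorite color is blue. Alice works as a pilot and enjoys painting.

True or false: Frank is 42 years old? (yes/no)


Frank is actually 42. yes

yes


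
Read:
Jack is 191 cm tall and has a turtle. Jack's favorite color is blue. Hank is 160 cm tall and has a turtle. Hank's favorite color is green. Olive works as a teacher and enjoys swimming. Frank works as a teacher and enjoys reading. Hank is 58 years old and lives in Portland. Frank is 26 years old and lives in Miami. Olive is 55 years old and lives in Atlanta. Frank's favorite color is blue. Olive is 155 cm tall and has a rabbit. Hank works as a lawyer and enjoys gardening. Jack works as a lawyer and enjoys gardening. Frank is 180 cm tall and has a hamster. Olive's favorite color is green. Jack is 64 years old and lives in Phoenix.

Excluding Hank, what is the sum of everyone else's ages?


Sum (excluding Hank): 145

145


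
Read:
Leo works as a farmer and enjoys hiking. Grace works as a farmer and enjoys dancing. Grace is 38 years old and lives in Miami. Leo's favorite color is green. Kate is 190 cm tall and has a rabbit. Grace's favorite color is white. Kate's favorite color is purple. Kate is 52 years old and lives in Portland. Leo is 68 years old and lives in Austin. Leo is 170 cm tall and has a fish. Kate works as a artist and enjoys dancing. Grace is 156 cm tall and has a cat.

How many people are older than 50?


Filter: 2

2


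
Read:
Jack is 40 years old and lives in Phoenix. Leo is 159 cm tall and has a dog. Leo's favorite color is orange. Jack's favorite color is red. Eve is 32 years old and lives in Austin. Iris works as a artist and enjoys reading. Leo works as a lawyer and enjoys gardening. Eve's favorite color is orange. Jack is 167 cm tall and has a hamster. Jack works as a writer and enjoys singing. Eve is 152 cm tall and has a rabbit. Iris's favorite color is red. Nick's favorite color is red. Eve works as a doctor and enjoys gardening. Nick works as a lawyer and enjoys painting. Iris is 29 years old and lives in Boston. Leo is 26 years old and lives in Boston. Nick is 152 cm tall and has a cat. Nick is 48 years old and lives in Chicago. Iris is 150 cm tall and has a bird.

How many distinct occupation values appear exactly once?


Unique occupation values: 3

3


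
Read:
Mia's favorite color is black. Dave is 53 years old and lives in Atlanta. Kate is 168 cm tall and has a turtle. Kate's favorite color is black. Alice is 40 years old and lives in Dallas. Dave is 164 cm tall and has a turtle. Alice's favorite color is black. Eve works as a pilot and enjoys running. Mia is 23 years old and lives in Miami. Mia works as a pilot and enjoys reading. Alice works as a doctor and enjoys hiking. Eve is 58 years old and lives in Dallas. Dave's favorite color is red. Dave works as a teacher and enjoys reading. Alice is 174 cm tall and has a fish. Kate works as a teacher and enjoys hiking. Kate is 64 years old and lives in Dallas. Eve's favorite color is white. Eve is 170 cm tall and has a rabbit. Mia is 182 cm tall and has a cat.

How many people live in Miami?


Count in Miami: 1

1


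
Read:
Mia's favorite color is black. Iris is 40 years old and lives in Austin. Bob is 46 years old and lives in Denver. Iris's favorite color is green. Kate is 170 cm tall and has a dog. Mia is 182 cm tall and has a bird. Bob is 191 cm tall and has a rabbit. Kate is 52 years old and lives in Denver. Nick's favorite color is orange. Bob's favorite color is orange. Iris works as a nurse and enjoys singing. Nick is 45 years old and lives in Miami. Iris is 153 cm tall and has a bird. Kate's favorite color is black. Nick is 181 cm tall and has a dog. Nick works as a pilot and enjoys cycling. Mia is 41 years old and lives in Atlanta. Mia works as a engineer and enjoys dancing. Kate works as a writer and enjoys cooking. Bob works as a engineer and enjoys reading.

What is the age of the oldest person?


Oldest: Kate at 52

52


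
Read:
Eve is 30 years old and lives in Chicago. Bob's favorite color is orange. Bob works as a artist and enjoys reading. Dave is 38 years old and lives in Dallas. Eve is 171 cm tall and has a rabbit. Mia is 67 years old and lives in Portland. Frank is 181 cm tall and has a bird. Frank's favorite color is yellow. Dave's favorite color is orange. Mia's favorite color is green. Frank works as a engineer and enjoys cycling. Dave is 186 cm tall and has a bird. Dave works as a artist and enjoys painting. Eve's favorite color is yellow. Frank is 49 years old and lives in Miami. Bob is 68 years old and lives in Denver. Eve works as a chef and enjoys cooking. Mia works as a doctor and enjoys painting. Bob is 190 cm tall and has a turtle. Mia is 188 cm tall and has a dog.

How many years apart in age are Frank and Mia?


49 vs 67, diff = 18

18


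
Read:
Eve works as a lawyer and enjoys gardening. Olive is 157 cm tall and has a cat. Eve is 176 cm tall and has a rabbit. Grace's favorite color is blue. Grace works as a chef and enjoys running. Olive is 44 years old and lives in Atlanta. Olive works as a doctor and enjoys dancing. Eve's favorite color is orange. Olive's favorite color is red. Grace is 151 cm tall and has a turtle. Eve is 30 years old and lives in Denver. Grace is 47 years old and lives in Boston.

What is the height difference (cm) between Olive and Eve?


|157 - 176| = 19

19


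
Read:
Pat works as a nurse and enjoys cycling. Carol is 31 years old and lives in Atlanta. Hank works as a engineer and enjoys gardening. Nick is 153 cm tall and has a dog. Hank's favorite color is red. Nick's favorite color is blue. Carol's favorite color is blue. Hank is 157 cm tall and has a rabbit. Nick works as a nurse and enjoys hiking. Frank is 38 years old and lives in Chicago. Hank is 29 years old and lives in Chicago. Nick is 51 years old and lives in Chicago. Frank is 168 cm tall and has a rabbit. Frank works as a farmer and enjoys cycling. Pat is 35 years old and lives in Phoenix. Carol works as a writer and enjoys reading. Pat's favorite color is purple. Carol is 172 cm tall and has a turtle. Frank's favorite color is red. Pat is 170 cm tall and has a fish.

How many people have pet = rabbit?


Count: 2

2


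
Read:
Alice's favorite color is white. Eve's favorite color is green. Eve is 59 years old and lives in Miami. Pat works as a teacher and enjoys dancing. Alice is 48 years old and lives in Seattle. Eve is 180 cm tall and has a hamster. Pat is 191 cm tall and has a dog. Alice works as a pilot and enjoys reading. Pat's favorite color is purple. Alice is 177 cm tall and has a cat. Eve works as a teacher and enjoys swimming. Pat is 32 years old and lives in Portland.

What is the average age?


Sum=139, n=3, avg=46.33

46.33


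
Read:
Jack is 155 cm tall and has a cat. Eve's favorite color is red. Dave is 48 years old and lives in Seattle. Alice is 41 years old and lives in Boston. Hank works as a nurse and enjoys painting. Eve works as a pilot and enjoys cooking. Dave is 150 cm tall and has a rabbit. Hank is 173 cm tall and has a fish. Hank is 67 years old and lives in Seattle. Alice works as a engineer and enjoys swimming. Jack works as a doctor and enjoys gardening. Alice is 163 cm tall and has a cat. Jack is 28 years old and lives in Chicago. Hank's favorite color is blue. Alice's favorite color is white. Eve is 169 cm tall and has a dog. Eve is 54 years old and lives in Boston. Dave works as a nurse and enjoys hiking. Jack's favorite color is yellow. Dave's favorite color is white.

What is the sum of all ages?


41+54+67+28+48 = 238

238


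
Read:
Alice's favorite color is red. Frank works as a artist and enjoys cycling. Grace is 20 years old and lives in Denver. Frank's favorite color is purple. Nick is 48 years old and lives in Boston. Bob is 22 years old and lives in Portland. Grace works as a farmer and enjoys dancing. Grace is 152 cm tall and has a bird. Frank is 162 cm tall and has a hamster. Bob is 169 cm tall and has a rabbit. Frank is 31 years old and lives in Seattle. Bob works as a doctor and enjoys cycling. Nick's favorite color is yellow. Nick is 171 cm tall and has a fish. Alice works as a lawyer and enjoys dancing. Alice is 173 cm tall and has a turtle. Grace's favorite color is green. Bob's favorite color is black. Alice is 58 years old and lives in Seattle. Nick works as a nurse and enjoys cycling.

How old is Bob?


Bob is 22 years old

22


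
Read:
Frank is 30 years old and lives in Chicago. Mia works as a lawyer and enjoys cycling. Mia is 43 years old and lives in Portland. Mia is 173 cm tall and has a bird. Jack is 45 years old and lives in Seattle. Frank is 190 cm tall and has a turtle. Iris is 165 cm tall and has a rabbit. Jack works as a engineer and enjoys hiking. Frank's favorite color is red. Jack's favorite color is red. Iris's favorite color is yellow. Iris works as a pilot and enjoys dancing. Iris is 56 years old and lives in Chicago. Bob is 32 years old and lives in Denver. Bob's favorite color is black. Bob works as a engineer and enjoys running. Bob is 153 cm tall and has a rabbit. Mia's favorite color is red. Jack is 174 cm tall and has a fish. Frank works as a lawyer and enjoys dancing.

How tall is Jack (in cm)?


Jack is 174 cm tall

174


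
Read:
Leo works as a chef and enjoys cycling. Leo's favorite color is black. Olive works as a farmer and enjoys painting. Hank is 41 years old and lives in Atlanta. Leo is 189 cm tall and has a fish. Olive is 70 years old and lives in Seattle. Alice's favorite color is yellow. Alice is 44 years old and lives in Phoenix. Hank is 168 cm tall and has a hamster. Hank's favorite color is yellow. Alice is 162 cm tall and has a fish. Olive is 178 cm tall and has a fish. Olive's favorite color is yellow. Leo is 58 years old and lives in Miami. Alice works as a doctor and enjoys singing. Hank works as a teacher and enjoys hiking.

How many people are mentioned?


People: Olive, Alice, Leo, Hank. Count = 4

4


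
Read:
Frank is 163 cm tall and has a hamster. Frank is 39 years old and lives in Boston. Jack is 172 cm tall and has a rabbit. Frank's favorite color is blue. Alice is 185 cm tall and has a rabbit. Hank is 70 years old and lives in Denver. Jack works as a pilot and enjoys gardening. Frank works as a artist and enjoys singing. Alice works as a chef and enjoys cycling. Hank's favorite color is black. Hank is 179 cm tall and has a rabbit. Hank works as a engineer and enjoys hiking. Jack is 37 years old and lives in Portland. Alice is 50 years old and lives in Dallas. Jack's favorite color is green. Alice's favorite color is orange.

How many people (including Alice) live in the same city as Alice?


Alice lives in Dallas. Count = 1

1


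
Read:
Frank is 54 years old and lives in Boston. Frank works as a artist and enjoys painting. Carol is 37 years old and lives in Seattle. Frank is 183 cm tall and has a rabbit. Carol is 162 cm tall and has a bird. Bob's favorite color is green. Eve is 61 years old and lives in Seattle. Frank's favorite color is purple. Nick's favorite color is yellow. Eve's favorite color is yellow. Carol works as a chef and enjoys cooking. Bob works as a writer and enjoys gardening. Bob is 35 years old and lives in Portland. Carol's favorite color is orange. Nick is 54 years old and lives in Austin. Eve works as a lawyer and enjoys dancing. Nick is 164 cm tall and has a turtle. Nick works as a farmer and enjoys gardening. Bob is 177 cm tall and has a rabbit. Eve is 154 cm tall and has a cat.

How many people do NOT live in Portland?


Not in Portland: 4

4


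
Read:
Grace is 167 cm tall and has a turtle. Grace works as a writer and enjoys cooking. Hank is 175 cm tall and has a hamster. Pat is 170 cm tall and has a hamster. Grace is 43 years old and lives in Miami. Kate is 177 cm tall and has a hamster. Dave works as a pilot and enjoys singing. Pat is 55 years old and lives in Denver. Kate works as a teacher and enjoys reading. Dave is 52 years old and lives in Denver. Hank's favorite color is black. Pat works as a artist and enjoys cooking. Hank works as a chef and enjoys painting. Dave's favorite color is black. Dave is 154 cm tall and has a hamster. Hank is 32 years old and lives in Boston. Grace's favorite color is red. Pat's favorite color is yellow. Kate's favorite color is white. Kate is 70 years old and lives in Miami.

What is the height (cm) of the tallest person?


Tallest: Kate at 177 cm

177


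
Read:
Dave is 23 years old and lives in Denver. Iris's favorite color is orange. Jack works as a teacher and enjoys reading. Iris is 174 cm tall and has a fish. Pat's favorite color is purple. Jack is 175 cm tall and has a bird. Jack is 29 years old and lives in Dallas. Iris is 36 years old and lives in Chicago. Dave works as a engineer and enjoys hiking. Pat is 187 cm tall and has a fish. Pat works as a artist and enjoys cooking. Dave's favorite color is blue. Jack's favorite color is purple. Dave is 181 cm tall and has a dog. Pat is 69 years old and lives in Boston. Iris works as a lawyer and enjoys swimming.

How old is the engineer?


The engineer is Dave, age 23

23


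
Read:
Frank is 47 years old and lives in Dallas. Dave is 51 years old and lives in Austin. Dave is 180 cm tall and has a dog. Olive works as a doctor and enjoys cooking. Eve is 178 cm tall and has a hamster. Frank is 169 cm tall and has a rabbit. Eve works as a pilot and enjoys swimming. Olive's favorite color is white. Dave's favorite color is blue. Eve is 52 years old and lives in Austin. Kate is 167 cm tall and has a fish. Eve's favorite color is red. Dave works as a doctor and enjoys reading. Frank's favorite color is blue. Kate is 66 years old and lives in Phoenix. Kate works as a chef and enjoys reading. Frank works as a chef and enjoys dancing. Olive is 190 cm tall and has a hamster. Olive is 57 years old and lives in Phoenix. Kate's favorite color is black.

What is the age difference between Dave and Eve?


|51 - 52| = 1

1


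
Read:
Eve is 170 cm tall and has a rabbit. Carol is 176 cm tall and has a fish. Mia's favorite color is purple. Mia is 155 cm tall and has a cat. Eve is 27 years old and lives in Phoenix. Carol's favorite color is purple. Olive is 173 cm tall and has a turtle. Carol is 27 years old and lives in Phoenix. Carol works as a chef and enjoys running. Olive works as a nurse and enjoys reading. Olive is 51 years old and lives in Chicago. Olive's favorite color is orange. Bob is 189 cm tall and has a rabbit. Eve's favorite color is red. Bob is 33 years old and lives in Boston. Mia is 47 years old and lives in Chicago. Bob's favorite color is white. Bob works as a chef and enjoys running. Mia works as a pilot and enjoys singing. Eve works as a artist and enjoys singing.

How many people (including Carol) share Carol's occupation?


Carol is a chef. Count = 2

2


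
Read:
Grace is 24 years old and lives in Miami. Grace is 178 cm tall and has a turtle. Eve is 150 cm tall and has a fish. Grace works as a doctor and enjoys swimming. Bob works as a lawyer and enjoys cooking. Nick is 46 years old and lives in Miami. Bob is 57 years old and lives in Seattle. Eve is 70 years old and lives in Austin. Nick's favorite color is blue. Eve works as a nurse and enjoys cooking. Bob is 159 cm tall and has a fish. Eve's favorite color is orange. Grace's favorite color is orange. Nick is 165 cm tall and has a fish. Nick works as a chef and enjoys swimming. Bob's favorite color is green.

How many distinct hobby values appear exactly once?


Unique hobby values: 0

0


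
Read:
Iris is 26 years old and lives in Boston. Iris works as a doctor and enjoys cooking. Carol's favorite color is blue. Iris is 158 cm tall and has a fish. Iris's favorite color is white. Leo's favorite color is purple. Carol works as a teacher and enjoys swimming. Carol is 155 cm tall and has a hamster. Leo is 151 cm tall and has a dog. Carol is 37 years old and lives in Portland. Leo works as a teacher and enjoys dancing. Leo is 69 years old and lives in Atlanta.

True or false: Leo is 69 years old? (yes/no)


Leo is actually 69. yes

yes


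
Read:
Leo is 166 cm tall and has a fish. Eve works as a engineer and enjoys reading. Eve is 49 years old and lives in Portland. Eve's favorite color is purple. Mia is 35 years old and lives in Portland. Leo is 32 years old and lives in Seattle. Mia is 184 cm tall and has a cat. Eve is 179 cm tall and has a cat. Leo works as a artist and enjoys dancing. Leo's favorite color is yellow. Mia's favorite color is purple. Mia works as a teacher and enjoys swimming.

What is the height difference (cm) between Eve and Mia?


|179 - 184| = 5

5


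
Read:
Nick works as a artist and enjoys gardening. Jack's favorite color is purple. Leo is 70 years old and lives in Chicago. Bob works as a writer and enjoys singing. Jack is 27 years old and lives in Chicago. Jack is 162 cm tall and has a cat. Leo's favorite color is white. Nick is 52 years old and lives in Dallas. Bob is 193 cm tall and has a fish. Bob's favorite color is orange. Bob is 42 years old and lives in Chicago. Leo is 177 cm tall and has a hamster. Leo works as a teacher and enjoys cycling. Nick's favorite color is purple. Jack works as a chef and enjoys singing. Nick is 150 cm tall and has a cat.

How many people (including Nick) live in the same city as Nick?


Nick lives in Dallas. Count = 1

1


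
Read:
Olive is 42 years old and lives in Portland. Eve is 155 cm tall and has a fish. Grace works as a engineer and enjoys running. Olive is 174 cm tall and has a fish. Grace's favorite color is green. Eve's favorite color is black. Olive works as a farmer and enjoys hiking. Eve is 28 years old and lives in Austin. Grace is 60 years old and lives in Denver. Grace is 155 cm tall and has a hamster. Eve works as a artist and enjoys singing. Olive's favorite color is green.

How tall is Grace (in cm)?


Grace is 155 cm tall

155


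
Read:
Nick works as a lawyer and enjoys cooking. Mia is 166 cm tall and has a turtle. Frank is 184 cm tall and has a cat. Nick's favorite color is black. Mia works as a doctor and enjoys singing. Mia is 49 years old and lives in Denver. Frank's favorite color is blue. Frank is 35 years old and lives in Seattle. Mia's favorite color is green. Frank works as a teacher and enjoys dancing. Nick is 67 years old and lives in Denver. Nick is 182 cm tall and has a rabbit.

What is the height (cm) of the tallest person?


Tallest: Frank at 184 cm

184


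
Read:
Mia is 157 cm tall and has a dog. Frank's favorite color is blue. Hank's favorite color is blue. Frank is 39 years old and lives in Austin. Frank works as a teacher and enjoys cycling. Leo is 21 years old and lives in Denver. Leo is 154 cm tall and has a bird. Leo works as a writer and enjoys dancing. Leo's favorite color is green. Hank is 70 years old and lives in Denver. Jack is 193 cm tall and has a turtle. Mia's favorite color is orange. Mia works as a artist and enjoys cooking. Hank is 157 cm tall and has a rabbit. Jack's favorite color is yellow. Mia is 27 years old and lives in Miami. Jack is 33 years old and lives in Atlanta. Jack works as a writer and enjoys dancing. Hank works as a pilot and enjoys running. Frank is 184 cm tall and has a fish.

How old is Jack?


Jack is 33 years old

33


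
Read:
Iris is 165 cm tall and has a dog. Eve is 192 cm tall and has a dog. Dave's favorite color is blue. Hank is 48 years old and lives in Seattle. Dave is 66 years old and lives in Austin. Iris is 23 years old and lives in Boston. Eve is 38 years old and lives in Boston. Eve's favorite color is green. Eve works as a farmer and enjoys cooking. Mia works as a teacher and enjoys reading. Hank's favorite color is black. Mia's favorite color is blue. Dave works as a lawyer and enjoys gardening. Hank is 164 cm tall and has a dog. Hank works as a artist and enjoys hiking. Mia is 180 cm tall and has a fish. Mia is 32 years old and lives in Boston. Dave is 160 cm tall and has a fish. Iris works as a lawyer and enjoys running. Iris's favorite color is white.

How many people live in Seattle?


Count in Seattle: 1

1


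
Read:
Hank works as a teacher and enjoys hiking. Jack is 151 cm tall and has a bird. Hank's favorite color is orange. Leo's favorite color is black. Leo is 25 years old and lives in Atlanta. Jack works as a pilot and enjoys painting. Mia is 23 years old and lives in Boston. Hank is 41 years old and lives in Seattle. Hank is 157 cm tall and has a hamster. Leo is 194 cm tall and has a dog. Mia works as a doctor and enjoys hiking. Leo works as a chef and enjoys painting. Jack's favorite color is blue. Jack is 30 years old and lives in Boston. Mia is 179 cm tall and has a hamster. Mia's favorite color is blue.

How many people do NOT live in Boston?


Not in Boston: 2

2


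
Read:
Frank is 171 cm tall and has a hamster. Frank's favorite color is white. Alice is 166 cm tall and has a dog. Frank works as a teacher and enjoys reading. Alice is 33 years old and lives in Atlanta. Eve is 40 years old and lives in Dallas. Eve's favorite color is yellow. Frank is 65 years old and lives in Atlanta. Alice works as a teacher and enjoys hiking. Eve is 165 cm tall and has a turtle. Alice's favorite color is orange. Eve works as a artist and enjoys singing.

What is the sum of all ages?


33+65+40 = 138

138


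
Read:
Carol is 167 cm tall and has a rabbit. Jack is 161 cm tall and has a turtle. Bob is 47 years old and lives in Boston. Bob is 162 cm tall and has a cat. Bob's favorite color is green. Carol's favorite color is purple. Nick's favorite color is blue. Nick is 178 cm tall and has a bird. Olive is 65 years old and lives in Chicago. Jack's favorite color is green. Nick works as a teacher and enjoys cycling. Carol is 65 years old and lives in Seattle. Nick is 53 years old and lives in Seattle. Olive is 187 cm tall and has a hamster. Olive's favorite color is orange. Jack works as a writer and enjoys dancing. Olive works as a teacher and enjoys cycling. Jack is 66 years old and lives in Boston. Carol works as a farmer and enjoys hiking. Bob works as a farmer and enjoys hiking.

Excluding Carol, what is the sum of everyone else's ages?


Sum (excluding Carol): 231

231


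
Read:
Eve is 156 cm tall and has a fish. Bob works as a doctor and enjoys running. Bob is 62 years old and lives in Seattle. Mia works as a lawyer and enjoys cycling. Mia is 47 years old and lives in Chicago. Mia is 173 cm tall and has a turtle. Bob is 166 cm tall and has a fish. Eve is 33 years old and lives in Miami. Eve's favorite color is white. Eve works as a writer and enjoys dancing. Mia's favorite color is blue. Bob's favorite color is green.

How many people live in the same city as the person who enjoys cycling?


Person with hobby cycling is Mia, city Chicago. Count = 1

1


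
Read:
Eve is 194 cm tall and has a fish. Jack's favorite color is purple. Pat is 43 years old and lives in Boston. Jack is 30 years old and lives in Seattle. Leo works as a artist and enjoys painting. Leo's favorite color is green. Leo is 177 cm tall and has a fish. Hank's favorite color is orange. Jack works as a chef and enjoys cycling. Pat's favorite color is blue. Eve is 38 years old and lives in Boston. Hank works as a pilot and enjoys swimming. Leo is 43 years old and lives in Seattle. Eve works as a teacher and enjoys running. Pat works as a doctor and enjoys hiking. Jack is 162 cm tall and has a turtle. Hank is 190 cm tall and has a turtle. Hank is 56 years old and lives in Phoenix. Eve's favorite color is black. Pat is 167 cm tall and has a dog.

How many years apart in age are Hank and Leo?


56 vs 43, diff = 13

13
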